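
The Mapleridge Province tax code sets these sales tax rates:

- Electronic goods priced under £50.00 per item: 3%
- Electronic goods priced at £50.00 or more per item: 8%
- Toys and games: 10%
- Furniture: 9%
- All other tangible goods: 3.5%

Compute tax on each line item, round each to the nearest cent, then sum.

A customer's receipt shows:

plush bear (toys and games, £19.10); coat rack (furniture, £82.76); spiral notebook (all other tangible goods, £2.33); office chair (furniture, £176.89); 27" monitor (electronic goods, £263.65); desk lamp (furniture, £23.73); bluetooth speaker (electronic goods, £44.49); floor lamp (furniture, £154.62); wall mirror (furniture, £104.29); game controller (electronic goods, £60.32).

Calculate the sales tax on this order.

Plush bear £19.10: toys and games → 10% → £1.91
Coat rack £82.76: furniture → 9% → £7.45
Spiral notebook £2.33: all other tangible goods → 3.5% → £0.08
Office chair £176.89: furniture → 9% → £15.92
27" monitor £263.65: electronic goods, £50.00 or more → 8% → £21.09
Desk lamp £23.73: furniture → 9% → £2.14
Bluetooth speaker £44.49: electronic goods, under £50.00 → 3% → £1.33
Floor lamp £154.62: furniture → 9% → £13.92
Wall mirror £104.29: furniture → 9% → £9.39
Game controller £60.32: electronic goods, £50.00 or more → 8% → £4.83
Total tax = £1.91 + £7.45 + £0.08 + £15.92 + £21.09 + £2.14 + £1.33 + £13.92 + £9.39 + £4.83 = £78.06

£78.06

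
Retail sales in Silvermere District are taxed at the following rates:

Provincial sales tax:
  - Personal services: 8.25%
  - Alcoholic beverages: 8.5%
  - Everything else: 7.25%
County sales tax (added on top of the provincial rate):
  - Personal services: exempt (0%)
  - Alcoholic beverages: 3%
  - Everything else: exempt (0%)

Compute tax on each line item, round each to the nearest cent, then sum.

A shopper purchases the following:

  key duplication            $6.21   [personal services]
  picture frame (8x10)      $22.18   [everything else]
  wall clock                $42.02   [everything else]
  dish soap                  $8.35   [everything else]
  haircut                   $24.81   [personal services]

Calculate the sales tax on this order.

Key duplication $6.21: personal services → 8.25% + 0% county = 8.25% → $0.51
Picture frame (8x10) $22.18: everything else → 7.25% + 0% county = 7.25% → $1.61
Wall clock $42.02: everything else → 7.25% + 0% county = 7.25% → $3.05
Dish soap $8.35: everything else → 7.25% + 0% county = 7.25% → $0.61
Haircut $24.81: personal services → 8.25% + 0% county = 8.25% → $2.05
Total tax = $0.51 + $1.61 + $3.05 + $0.61 + $2.05 = $7.83

$7.83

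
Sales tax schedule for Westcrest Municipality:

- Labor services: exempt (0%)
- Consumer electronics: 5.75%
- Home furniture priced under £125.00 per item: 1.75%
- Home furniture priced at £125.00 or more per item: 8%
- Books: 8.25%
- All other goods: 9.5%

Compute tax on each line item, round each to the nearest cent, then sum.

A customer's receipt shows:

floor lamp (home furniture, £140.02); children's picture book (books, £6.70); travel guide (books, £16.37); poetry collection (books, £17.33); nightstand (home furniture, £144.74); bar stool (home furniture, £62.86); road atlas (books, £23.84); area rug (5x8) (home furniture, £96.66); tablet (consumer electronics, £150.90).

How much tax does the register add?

£39.55

Floor lamp £140.02: home furniture, £125.00 or more → 8% → £11.20
Children's picture book £6.70: books → 8.25% → £0.55
Travel guide £16.37: books → 8.25% → £1.35
Poetry collection £17.33: books → 8.25% → £1.43
Nightstand £144.74: home furniture, £125.00 or more → 8% → £11.58
Bar stool £62.86: home furniture, under £125.00 → 1.75% → £1.10
Road atlas £23.84: books → 8.25% → £1.97
Area rug (5x8) £96.66: home furniture, under £125.00 → 1.75% → £1.69
Tablet £150.90: consumer electronics → 5.75% → £8.68
Total tax = £11.20 + £0.55 + £1.35 + £1.43 + £11.58 + £1.10 + £1.97 + £1.69 + £8.68 = £39.55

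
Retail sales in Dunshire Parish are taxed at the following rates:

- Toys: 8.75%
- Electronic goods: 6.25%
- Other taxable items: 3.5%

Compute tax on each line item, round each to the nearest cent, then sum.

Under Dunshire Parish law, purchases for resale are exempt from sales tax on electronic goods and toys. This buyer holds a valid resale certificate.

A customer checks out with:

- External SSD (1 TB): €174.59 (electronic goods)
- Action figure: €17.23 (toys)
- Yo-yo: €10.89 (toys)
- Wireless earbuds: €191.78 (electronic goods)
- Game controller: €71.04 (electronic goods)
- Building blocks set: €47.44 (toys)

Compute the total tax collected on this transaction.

External SSD (1 TB) €174.59: electronic goods, buyer-exempt → 0% → €0.00
Action figure €17.23: toys, buyer-exempt → 0% → €0.00
Yo-yo €10.89: toys, buyer-exempt → 0% → €0.00
Wireless earbuds €191.78: electronic goods, buyer-exempt → 0% → €0.00
Game controller €71.04: electronic goods, buyer-exempt → 0% → €0.00
Building blocks set €47.44: toys, buyer-exempt → 0% → €0.00
Total tax = €0.00

€0.00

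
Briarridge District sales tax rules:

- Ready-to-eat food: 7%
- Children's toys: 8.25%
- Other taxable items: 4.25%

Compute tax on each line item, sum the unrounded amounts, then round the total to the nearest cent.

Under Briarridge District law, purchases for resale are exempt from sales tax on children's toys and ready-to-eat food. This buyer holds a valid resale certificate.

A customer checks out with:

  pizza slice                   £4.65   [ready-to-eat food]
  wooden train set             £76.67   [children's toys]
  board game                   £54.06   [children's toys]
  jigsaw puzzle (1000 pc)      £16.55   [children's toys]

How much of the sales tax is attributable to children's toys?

£0.00

Wooden train set £76.67: children's toys, buyer-exempt → 0% → £0.00
Board game £54.06: children's toys, buyer-exempt → 0% → £0.00
Jigsaw puzzle (1000 pc) £16.55: children's toys, buyer-exempt → 0% → £0.00
Tax on children's toys: unrounded sum = £0.00 → £0.00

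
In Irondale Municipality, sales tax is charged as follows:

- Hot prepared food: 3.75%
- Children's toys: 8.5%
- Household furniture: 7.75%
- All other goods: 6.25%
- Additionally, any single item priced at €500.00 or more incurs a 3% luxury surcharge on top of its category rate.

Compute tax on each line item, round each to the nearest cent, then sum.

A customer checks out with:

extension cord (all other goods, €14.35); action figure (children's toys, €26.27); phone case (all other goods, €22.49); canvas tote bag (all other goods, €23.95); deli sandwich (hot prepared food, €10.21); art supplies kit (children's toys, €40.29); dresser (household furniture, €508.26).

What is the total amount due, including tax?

Extension cord €14.35: all other goods → 6.25% → €0.90
Action figure €26.27: children's toys → 8.5% → €2.23
Phone case €22.49: all other goods → 6.25% → €1.41
Canvas tote bag €23.95: all other goods → 6.25% → €1.50
Deli sandwich €10.21: hot prepared food → 3.75% → €0.38
Art supplies kit €40.29: children's toys → 8.5% → €3.42
Dresser €508.26: household furniture → 7.75% + 3% surcharge = 10.75% → €54.64
Subtotal = €645.82; tax = €64.48; total due = €710.30

€710.30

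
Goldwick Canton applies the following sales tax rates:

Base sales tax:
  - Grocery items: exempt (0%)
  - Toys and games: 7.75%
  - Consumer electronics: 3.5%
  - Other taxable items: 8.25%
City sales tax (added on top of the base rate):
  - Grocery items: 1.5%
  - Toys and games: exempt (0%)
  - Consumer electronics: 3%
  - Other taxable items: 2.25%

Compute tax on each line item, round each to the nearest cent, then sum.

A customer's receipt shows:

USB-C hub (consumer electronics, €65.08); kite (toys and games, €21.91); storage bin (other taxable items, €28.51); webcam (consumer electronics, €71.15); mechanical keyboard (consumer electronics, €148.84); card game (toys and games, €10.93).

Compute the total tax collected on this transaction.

€24.06

USB-C hub €65.08: consumer electronics → 3.5% + 3% city = 6.5% → €4.23
Kite €21.91: toys and games → 7.75% + 0% city = 7.75% → €1.70
Storage bin €28.51: other taxable items → 8.25% + 2.25% city = 10.5% → €2.99
Webcam €71.15: consumer electronics → 3.5% + 3% city = 6.5% → €4.62
Mechanical keyboard €148.84: consumer electronics → 3.5% + 3% city = 6.5% → €9.67
Card game €10.93: toys and games → 7.75% + 0% city = 7.75% → €0.85
Total tax = €4.23 + €1.70 + €2.99 + €4.62 + €9.67 + €0.85 = €24.06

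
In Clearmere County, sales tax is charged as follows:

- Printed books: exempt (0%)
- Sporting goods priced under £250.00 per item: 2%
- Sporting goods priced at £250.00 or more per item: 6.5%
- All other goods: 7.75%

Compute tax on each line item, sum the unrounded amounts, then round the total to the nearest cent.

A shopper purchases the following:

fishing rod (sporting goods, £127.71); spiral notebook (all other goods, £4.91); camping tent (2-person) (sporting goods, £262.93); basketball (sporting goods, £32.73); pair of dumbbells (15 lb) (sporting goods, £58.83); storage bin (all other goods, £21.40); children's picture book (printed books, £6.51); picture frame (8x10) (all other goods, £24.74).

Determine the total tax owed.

£25.43

Fishing rod £127.71: sporting goods, under £250.00 → 2% → £2.5542
Spiral notebook £4.91: all other goods → 7.75% → £0.380525
Camping tent (2-person) £262.93: sporting goods, £250.00 or more → 6.5% → £17.09045
Basketball £32.73: sporting goods, under £250.00 → 2% → £0.6546
Pair of dumbbells (15 lb) £58.83: sporting goods, under £250.00 → 2% → £1.1766
Storage bin £21.40: all other goods → 7.75% → £1.6585
Children's picture book £6.51: printed books → 0% → £0.00
Picture frame (8x10) £24.74: all other goods → 7.75% → £1.91735
Unrounded tax sum = £25.432225 → £25.43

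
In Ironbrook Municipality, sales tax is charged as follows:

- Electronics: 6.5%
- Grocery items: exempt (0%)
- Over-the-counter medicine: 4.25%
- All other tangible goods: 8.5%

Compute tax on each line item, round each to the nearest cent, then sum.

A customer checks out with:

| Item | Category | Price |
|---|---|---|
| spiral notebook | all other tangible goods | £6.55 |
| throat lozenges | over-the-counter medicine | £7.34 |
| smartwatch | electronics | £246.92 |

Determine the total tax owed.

£16.92

Spiral notebook £6.55: all other tangible goods → 8.5% → £0.56
Throat lozenges £7.34: over-the-counter medicine → 4.25% → £0.31
Smartwatch £246.92: electronics → 6.5% → £16.05
Total tax = £0.56 + £0.31 + £16.05 = £16.92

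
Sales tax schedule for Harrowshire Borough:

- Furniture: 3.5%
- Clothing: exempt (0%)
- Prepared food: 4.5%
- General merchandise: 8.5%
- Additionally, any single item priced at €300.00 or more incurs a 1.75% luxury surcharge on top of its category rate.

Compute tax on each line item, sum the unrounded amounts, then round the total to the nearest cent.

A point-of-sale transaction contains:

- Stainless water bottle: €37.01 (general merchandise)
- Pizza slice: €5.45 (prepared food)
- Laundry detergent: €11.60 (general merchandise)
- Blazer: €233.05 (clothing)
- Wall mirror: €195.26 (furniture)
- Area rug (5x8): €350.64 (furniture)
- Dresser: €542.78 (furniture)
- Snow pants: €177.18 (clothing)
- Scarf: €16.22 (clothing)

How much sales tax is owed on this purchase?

Stainless water bottle €37.01: general merchandise → 8.5% → €3.14585
Pizza slice €5.45: prepared food → 4.5% → €0.24525
Laundry detergent €11.60: general merchandise → 8.5% → €0.986
Blazer €233.05: clothing → 0% → €0.00
Wall mirror €195.26: furniture → 3.5% → €6.8341
Area rug (5x8) €350.64: furniture → 3.5% + 1.75% surcharge = 5.25% → €18.4086
Dresser €542.78: furniture → 3.5% + 1.75% surcharge = 5.25% → €28.49595
Snow pants €177.18: clothing → 0% → €0.00
Scarf €16.22: clothing → 0% → €0.00
Unrounded tax sum = €58.11575 → €58.12

€58.12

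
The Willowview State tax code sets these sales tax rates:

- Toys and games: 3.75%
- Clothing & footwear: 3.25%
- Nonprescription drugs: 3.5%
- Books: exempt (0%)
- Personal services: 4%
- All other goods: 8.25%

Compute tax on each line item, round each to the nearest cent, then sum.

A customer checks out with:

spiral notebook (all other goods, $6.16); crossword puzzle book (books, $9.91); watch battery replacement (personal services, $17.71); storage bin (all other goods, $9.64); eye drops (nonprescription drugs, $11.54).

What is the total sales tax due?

Spiral notebook $6.16: all other goods → 8.25% → $0.51
Crossword puzzle book $9.91: books → 0% → $0.00
Watch battery replacement $17.71: personal services → 4% → $0.71
Storage bin $9.64: all other goods → 8.25% → $0.80
Eye drops $11.54: nonprescription drugs → 3.5% → $0.40
Total tax = $0.51 + $0.71 + $0.80 + $0.40 = $2.42

$2.42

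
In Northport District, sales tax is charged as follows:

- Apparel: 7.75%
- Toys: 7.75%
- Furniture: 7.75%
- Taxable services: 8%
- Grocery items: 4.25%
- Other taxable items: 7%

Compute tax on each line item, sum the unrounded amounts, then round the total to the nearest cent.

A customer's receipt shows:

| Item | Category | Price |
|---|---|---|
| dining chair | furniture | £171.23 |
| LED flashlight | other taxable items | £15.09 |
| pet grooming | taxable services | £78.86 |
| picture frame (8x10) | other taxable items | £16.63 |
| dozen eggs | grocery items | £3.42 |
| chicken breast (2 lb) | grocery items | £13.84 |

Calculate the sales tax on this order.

Dining chair £171.23: furniture → 7.75% → £13.270325
LED flashlight £15.09: other taxable items → 7% → £1.0563
Pet grooming £78.86: taxable services → 8% → £6.3088
Picture frame (8x10) £16.63: other taxable items → 7% → £1.1641
Dozen eggs £3.42: grocery items → 4.25% → £0.14535
Chicken breast (2 lb) £13.84: grocery items → 4.25% → £0.5882
Unrounded tax sum = £22.533075 → £22.53

£22.53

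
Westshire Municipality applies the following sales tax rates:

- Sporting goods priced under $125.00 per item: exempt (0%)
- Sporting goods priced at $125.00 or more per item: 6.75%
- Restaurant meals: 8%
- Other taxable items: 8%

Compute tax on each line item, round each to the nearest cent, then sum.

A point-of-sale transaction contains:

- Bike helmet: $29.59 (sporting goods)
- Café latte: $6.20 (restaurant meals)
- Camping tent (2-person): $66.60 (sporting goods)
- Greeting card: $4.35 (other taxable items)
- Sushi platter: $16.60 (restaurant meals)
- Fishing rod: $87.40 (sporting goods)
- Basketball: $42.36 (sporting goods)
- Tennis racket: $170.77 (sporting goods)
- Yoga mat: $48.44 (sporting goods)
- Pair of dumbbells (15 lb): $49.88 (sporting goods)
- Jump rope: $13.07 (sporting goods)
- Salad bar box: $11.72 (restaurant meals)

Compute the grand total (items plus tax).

$561.63

Bike helmet $29.59: sporting goods, under $125.00 → 0% → $0.00
Café latte $6.20: restaurant meals → 8% → $0.50
Camping tent (2-person) $66.60: sporting goods, under $125.00 → 0% → $0.00
Greeting card $4.35: other taxable items → 8% → $0.35
Sushi platter $16.60: restaurant meals → 8% → $1.33
Fishing rod $87.40: sporting goods, under $125.00 → 0% → $0.00
Basketball $42.36: sporting goods, under $125.00 → 0% → $0.00
Tennis racket $170.77: sporting goods, $125.00 or more → 6.75% → $11.53
Yoga mat $48.44: sporting goods, under $125.00 → 0% → $0.00
Pair of dumbbells (15 lb) $49.88: sporting goods, under $125.00 → 0% → $0.00
Jump rope $13.07: sporting goods, under $125.00 → 0% → $0.00
Salad bar box $11.72: restaurant meals → 8% → $0.94
Subtotal = $546.98; tax = $14.65; total due = $561.63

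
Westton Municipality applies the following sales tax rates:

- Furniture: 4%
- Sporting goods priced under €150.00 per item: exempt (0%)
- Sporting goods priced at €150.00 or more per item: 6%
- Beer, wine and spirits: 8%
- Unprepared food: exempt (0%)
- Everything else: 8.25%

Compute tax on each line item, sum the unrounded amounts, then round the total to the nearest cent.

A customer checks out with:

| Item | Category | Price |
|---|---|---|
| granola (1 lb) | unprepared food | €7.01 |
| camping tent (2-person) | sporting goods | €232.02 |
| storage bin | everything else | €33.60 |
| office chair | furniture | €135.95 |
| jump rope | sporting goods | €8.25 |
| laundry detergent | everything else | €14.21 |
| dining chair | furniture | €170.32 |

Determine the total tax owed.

Granola (1 lb) €7.01: unprepared food → 0% → €0.00
Camping tent (2-person) €232.02: sporting goods, €150.00 or more → 6% → €13.9212
Storage bin €33.60: everything else → 8.25% → €2.772
Office chair €135.95: furniture → 4% → €5.438
Jump rope €8.25: sporting goods, under €150.00 → 0% → €0.00
Laundry detergent €14.21: everything else → 8.25% → €1.172325
Dining chair €170.32: furniture → 4% → €6.8128
Unrounded tax sum = €30.116325 → €30.12

€30.12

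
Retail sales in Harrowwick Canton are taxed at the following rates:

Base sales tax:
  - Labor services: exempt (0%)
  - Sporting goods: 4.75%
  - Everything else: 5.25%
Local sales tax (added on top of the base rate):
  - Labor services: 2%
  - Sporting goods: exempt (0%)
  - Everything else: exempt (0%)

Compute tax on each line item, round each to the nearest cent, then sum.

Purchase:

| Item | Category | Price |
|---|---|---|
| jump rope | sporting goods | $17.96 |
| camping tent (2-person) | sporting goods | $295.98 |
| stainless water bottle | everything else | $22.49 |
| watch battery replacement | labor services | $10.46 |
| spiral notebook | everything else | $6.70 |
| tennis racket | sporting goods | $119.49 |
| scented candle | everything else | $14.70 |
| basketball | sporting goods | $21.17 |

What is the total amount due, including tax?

Jump rope $17.96: sporting goods → 4.75% + 0% local = 4.75% → $0.85
Camping tent (2-person) $295.98: sporting goods → 4.75% + 0% local = 4.75% → $14.06
Stainless water bottle $22.49: everything else → 5.25% + 0% local = 5.25% → $1.18
Watch battery replacement $10.46: labor services → 0% + 2% local = 2% → $0.21
Spiral notebook $6.70: everything else → 5.25% + 0% local = 5.25% → $0.35
Tennis racket $119.49: sporting goods → 4.75% + 0% local = 4.75% → $5.68
Scented candle $14.70: everything else → 5.25% + 0% local = 5.25% → $0.77
Basketball $21.17: sporting goods → 4.75% + 0% local = 4.75% → $1.01
Subtotal = $508.95; tax = $24.11; total due = $533.06

$533.06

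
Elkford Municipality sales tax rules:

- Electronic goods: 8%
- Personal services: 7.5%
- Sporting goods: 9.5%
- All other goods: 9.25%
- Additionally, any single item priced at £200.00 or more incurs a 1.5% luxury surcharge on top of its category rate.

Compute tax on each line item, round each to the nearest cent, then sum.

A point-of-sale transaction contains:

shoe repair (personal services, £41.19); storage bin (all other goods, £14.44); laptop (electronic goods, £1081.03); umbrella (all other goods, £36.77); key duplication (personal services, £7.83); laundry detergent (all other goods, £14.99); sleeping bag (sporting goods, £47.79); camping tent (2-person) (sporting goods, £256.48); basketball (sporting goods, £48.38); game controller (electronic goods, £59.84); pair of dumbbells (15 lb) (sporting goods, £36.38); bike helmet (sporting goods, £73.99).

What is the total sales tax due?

Shoe repair £41.19: personal services → 7.5% → £3.09
Storage bin £14.44: all other goods → 9.25% → £1.34
Laptop £1081.03: electronic goods → 8% + 1.5% surcharge = 9.5% → £102.70
Umbrella £36.77: all other goods → 9.25% → £3.40
Key duplication £7.83: personal services → 7.5% → £0.59
Laundry detergent £14.99: all other goods → 9.25% → £1.39
Sleeping bag £47.79: sporting goods → 9.5% → £4.54
Camping tent (2-person) £256.48: sporting goods → 9.5% + 1.5% surcharge = 11% → £28.21
Basketball £48.38: sporting goods → 9.5% → £4.60
Game controller £59.84: electronic goods → 8% → £4.79
Pair of dumbbells (15 lb) £36.38: sporting goods → 9.5% → £3.46
Bike helmet £73.99: sporting goods → 9.5% → £7.03
Total tax = £3.09 + £1.34 + £102.70 + £3.40 + £0.59 + £1.39 + £4.54 + £28.21 + £4.60 + £4.79 + £3.46 + £7.03 = £165.14

£165.14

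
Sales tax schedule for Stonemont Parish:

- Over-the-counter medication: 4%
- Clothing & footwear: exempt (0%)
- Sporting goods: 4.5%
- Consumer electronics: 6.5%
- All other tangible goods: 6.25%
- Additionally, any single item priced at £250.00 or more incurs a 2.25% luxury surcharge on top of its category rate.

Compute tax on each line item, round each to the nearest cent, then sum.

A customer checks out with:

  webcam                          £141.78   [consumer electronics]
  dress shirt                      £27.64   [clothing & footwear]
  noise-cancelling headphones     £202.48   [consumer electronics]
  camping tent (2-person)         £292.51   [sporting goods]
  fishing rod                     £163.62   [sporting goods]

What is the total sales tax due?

Webcam £141.78: consumer electronics → 6.5% → £9.22
Dress shirt £27.64: clothing & footwear → 0% → £0.00
Noise-cancelling headphones £202.48: consumer electronics → 6.5% → £13.16
Camping tent (2-person) £292.51: sporting goods → 4.5% + 2.25% surcharge = 6.75% → £19.74
Fishing rod £163.62: sporting goods → 4.5% → £7.36
Total tax = £9.22 + £13.16 + £19.74 + £7.36 = £49.48

£49.48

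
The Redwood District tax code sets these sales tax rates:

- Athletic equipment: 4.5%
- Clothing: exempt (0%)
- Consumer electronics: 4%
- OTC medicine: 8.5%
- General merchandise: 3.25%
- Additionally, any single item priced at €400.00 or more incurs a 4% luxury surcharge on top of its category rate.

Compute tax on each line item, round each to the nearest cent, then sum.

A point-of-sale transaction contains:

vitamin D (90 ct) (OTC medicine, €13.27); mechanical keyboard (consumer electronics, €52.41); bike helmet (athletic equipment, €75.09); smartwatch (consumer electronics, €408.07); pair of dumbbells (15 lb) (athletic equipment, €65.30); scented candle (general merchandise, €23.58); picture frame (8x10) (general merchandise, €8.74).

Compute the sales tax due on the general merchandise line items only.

Scented candle €23.58: general merchandise → 3.25% → €0.77
Picture frame (8x10) €8.74: general merchandise → 3.25% → €0.28
Tax on general merchandise = €0.77 + €0.28 = €1.05

€1.05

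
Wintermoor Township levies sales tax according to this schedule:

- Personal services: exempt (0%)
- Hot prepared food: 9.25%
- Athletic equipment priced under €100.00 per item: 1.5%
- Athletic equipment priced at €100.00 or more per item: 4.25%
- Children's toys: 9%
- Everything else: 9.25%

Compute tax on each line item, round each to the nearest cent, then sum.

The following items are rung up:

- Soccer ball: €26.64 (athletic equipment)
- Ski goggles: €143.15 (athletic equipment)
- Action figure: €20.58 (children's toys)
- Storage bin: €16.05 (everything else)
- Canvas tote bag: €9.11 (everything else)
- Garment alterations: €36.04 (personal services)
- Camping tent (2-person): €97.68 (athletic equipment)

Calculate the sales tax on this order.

€12.12

Soccer ball €26.64: athletic equipment, under €100.00 → 1.5% → €0.40
Ski goggles €143.15: athletic equipment, €100.00 or more → 4.25% → €6.08
Action figure €20.58: children's toys → 9% → €1.85
Storage bin €16.05: everything else → 9.25% → €1.48
Canvas tote bag €9.11: everything else → 9.25% → €0.84
Garment alterations €36.04: personal services → 0% → €0.00
Camping tent (2-person) €97.68: athletic equipment, under €100.00 → 1.5% → €1.47
Total tax = €0.40 + €6.08 + €1.85 + €1.48 + €0.84 + €1.47 = €12.12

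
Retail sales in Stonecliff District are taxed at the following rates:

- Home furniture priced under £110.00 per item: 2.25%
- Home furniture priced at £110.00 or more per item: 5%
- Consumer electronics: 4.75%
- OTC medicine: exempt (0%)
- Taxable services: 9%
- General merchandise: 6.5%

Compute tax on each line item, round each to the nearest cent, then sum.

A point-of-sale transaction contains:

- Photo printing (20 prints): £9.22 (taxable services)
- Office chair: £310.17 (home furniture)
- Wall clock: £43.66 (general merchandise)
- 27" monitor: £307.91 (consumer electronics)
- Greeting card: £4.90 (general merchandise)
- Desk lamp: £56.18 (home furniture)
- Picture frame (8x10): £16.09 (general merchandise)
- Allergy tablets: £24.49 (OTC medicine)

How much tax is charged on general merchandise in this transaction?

Wall clock £43.66: general merchandise → 6.5% → £2.84
Greeting card £4.90: general merchandise → 6.5% → £0.32
Picture frame (8x10) £16.09: general merchandise → 6.5% → £1.05
Tax on general merchandise = £2.84 + £0.32 + £1.05 = £4.21

£4.21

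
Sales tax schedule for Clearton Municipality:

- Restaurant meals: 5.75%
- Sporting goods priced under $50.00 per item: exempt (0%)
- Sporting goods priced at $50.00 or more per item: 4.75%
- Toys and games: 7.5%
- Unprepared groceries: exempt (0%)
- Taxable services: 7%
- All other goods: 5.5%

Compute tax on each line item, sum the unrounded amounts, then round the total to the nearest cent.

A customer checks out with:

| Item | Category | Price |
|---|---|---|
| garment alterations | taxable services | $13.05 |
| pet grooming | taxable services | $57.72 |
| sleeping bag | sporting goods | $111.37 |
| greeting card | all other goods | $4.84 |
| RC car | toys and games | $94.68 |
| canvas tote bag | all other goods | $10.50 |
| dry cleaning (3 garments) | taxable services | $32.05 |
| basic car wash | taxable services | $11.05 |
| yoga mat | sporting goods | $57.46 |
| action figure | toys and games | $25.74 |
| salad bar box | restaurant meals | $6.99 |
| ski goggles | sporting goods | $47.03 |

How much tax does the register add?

Garment alterations $13.05: taxable services → 7% → $0.9135
Pet grooming $57.72: taxable services → 7% → $4.0404
Sleeping bag $111.37: sporting goods, $50.00 or more → 4.75% → $5.290075
Greeting card $4.84: all other goods → 5.5% → $0.2662
RC car $94.68: toys and games → 7.5% → $7.101
Canvas tote bag $10.50: all other goods → 5.5% → $0.5775
Dry cleaning (3 garments) $32.05: taxable services → 7% → $2.2435
Basic car wash $11.05: taxable services → 7% → $0.7735
Yoga mat $57.46: sporting goods, $50.00 or more → 4.75% → $2.72935
Action figure $25.74: toys and games → 7.5% → $1.9305
Salad bar box $6.99: restaurant meals → 5.75% → $0.401925
Ski goggles $47.03: sporting goods, under $50.00 → 0% → $0.00
Unrounded tax sum = $26.26745 → $26.27

$26.27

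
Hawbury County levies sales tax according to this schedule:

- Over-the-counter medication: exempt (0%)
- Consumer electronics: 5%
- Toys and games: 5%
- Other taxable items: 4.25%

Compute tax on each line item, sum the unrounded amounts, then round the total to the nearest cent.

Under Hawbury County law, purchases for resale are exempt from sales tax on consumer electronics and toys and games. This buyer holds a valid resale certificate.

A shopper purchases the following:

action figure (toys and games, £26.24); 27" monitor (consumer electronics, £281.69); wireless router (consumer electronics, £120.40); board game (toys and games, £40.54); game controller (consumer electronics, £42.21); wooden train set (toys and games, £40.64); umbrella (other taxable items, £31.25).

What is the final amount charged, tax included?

£584.30

Action figure £26.24: toys and games, buyer-exempt → 0% → £0.00
27" monitor £281.69: consumer electronics, buyer-exempt → 0% → £0.00
Wireless router £120.40: consumer electronics, buyer-exempt → 0% → £0.00
Board game £40.54: toys and games, buyer-exempt → 0% → £0.00
Game controller £42.21: consumer electronics, buyer-exempt → 0% → £0.00
Wooden train set £40.64: toys and games, buyer-exempt → 0% → £0.00
Umbrella £31.25: other taxable items → 4.25% → £1.328125
Subtotal = £582.97; unrounded tax = £1.328125 → £1.33; total due = £584.30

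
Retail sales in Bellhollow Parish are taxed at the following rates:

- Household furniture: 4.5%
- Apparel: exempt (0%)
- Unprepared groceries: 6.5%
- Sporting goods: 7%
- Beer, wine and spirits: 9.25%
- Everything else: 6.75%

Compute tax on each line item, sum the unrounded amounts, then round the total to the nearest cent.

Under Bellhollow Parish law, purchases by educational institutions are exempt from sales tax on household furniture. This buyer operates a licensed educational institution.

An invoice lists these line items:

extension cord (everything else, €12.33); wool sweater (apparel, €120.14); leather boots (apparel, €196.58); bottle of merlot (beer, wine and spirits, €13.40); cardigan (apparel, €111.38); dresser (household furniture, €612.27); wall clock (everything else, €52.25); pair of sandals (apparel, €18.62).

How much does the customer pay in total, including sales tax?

Extension cord €12.33: everything else → 6.75% → €0.832275
Wool sweater €120.14: apparel → 0% → €0.00
Leather boots €196.58: apparel → 0% → €0.00
Bottle of merlot €13.40: beer, wine and spirits → 9.25% → €1.2395
Cardigan €111.38: apparel → 0% → €0.00
Dresser €612.27: household furniture, buyer-exempt → 0% → €0.00
Wall clock €52.25: everything else → 6.75% → €3.526875
Pair of sandals €18.62: apparel → 0% → €0.00
Subtotal = €1136.97; unrounded tax = €5.59865 → €5.60; total due = €1142.57

€1142.57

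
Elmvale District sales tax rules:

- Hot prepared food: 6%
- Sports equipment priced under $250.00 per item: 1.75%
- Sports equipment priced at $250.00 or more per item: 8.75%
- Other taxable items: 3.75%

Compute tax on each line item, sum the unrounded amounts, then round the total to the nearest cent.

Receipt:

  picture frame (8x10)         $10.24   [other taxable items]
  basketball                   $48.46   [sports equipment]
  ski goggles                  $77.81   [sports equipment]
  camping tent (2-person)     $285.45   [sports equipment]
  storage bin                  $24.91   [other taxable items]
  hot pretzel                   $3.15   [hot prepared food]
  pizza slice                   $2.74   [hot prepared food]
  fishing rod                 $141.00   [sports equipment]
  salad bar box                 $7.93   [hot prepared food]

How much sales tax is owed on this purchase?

$31.80

Picture frame (8x10) $10.24: other taxable items → 3.75% → $0.384
Basketball $48.46: sports equipment, under $250.00 → 1.75% → $0.84805
Ski goggles $77.81: sports equipment, under $250.00 → 1.75% → $1.361675
Camping tent (2-person) $285.45: sports equipment, $250.00 or more → 8.75% → $24.976875
Storage bin $24.91: other taxable items → 3.75% → $0.934125
Hot pretzel $3.15: hot prepared food → 6% → $0.189
Pizza slice $2.74: hot prepared food → 6% → $0.1644
Fishing rod $141.00: sports equipment, under $250.00 → 1.75% → $2.4675
Salad bar box $7.93: hot prepared food → 6% → $0.4758
Unrounded tax sum = $31.801425 → $31.80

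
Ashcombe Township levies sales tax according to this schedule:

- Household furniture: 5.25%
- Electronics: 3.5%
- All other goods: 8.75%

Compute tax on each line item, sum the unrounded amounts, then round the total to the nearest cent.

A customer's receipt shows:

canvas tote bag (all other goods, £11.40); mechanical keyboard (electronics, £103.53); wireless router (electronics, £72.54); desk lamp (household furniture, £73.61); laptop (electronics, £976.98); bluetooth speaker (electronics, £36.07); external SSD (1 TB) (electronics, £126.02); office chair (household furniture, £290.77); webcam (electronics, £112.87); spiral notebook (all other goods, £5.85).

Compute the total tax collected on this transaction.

Canvas tote bag £11.40: all other goods → 8.75% → £0.9975
Mechanical keyboard £103.53: electronics → 3.5% → £3.62355
Wireless router £72.54: electronics → 3.5% → £2.5389
Desk lamp £73.61: household furniture → 5.25% → £3.864525
Laptop £976.98: electronics → 3.5% → £34.1943
Bluetooth speaker £36.07: electronics → 3.5% → £1.26245
External SSD (1 TB) £126.02: electronics → 3.5% → £4.4107
Office chair £290.77: household furniture → 5.25% → £15.265425
Webcam £112.87: electronics → 3.5% → £3.95045
Spiral notebook £5.85: all other goods → 8.75% → £0.511875
Unrounded tax sum = £70.619675 → £70.62

£70.62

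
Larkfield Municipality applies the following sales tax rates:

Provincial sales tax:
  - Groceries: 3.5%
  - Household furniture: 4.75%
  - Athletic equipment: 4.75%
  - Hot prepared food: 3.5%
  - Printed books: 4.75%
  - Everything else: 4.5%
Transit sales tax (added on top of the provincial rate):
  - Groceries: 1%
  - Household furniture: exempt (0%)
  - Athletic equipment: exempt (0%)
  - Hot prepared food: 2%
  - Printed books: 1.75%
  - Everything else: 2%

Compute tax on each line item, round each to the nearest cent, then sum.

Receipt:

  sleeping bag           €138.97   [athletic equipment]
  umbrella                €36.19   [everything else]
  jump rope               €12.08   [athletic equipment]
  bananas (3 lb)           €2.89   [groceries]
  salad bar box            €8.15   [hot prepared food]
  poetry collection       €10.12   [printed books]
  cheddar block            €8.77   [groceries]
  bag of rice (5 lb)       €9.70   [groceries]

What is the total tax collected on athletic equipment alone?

Sleeping bag €138.97: athletic equipment → 4.75% + 0% transit = 4.75% → €6.60
Jump rope €12.08: athletic equipment → 4.75% + 0% transit = 4.75% → €0.57
Tax on athletic equipment = €6.60 + €0.57 = €7.17

€7.17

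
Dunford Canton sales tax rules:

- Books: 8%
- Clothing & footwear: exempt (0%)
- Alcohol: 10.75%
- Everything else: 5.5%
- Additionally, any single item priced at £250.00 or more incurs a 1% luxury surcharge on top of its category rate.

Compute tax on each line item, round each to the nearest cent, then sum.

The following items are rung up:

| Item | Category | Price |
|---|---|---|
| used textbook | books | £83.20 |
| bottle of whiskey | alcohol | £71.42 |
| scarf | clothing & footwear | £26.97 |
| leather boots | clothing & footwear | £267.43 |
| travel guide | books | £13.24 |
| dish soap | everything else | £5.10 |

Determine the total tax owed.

Used textbook £83.20: books → 8% → £6.66
Bottle of whiskey £71.42: alcohol → 10.75% → £7.68
Scarf £26.97: clothing & footwear → 0% → £0.00
Leather boots £267.43: clothing & footwear → 0% + 1% surcharge = 1% → £2.67
Travel guide £13.24: books → 8% → £1.06
Dish soap £5.10: everything else → 5.5% → £0.28
Total tax = £6.66 + £7.68 + £2.67 + £1.06 + £0.28 = £18.35

£18.35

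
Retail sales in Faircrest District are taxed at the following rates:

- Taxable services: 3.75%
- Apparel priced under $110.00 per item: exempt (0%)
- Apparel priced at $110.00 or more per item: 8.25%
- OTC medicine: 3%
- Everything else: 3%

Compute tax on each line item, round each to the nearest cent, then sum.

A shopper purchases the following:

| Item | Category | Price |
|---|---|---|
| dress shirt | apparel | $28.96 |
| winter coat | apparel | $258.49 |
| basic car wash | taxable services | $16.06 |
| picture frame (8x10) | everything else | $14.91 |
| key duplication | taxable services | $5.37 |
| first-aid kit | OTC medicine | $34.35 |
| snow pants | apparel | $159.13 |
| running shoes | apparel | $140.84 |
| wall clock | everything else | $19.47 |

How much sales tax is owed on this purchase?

Dress shirt $28.96: apparel, under $110.00 → 0% → $0.00
Winter coat $258.49: apparel, $110.00 or more → 8.25% → $21.33
Basic car wash $16.06: taxable services → 3.75% → $0.60
Picture frame (8x10) $14.91: everything else → 3% → $0.45
Key duplication $5.37: taxable services → 3.75% → $0.20
First-aid kit $34.35: OTC medicine → 3% → $1.03
Snow pants $159.13: apparel, $110.00 or more → 8.25% → $13.13
Running shoes $140.84: apparel, $110.00 or more → 8.25% → $11.62
Wall clock $19.47: everything else → 3% → $0.58
Total tax = $21.33 + $0.60 + $0.45 + $0.20 + $1.03 + $13.13 + $11.62 + $0.58 = $48.94

$48.94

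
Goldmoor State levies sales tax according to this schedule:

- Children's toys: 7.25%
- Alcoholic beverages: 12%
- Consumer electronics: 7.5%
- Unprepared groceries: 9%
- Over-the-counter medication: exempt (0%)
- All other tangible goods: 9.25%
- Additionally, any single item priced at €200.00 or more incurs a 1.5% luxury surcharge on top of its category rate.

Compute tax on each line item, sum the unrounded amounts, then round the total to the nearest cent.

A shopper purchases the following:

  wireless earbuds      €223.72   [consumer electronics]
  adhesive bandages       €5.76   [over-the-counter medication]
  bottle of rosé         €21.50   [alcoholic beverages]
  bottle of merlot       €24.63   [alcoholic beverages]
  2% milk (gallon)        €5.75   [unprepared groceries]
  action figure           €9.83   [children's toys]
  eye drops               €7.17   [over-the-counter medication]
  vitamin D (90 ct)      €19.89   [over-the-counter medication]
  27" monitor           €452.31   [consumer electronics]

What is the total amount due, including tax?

€838.17

Wireless earbuds €223.72: consumer electronics → 7.5% + 1.5% surcharge = 9% → €20.1348
Adhesive bandages €5.76: over-the-counter medication → 0% → €0.00
Bottle of rosé €21.50: alcoholic beverages → 12% → €2.58
Bottle of merlot €24.63: alcoholic beverages → 12% → €2.9556
2% milk (gallon) €5.75: unprepared groceries → 9% → €0.5175
Action figure €9.83: children's toys → 7.25% → €0.712675
Eye drops €7.17: over-the-counter medication → 0% → €0.00
Vitamin D (90 ct) €19.89: over-the-counter medication → 0% → €0.00
27" monitor €452.31: consumer electronics → 7.5% + 1.5% surcharge = 9% → €40.7079
Subtotal = €770.56; unrounded tax = €67.608475 → €67.61; total due = €838.17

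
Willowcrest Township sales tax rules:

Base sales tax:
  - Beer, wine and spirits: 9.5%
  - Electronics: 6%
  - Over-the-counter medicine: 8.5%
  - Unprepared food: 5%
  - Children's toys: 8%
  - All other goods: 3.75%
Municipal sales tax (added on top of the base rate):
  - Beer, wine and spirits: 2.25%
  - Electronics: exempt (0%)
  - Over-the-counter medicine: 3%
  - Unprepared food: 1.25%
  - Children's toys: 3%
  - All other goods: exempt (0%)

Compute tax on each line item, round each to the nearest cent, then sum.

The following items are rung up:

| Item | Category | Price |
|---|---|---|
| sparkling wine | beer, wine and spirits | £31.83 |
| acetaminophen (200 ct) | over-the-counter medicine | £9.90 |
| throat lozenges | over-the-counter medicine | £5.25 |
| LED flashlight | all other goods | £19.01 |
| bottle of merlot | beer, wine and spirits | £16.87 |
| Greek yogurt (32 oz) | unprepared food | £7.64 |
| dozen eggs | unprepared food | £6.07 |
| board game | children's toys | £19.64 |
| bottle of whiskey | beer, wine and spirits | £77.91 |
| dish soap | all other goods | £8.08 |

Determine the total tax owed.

Sparkling wine £31.83: beer, wine and spirits → 9.5% + 2.25% municipal = 11.75% → £3.74
Acetaminophen (200 ct) £9.90: over-the-counter medicine → 8.5% + 3% municipal = 11.5% → £1.14
Throat lozenges £5.25: over-the-counter medicine → 8.5% + 3% municipal = 11.5% → £0.60
LED flashlight £19.01: all other goods → 3.75% + 0% municipal = 3.75% → £0.71
Bottle of merlot £16.87: beer, wine and spirits → 9.5% + 2.25% municipal = 11.75% → £1.98
Greek yogurt (32 oz) £7.64: unprepared food → 5% + 1.25% municipal = 6.25% → £0.48
Dozen eggs £6.07: unprepared food → 5% + 1.25% municipal = 6.25% → £0.38
Board game £19.64: children's toys → 8% + 3% municipal = 11% → £2.16
Bottle of whiskey £77.91: beer, wine and spirits → 9.5% + 2.25% municipal = 11.75% → £9.15
Dish soap £8.08: all other goods → 3.75% + 0% municipal = 3.75% → £0.30
Total tax = £3.74 + £1.14 + £0.60 + £0.71 + £1.98 + £0.48 + £0.38 + £2.16 + £9.15 + £0.30 = £20.64

£20.64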